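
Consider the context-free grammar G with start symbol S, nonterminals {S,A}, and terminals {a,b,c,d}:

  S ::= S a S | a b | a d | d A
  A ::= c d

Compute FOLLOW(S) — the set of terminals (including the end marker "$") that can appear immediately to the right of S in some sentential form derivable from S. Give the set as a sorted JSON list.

Compute FIRST by fixpoint:
round 1:
  A via A→c d: +{c}
  S via S→a b: +{a}
  S via S→d A: +{d}
  S: {a,d}  A: {c}
round 2: — fixpoint
  S: {a,d}  A: {c}

Compute FOLLOW by fixpoint:
seed FOLLOW(S) with $
pass 1:
  S→S a S: FOLLOW(S) ⊇ FIRST(a) = {a}; new: +{a}
  S→d A: FOLLOW(A) ⊇ FOLLOW(S) ⊇ {$,a}; new: +{$,a}
  FOLLOW[S]={$,a}  FOLLOW[A]={$,a}
pass 2: — fixpoint
  FOLLOW[S]={$,a}  FOLLOW[A]={$,a}

FOLLOW(S) = ["$", "a"]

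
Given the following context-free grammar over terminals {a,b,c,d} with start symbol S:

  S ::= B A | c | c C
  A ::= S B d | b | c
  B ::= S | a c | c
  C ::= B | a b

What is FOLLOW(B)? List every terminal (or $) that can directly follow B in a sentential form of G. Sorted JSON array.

FIRST sets, iterate to fixpoint:
iter 1:
  A via A→b: +{b}
  A via A→c: +{c}
  B via B→a c: +{a}
  B via B→c: +{c}
  C via C→B: +{a,c}
  S via S→B A: +{a,c}
  FIRST[S]={a,c}  FIRST[A]={b,c}  FIRST[B]={a,c}  FIRST[C]={a,c}
iter 2:
  A via A→S B d: +{a}
  FIRST[S]={a,c}  FIRST[A]={a,b,c}  FIRST[B]={a,c}  FIRST[C]={a,c}
iter 3: — fixpoint
  FIRST[S]={a,c}  FIRST[A]={a,b,c}  FIRST[B]={a,c}  FIRST[C]={a,c}

Compute FOLLOW by fixpoint:
FOLLOW(S) := {$}
round 1:
  A→S B d: FOLLOW(S) ⊇ FIRST(B) = {a,c}; new: +{a,c}
  A→S B d: FOLLOW(B) ⊇ FIRST(d) = {d}; new: +{d}
  B→S: FOLLOW(S) ⊇ FOLLOW(B) ⊇ {d}; new: +{d}
  S→B A: FOLLOW(B) ⊇ FIRST(A) = {a,b,c}; new: +{a,b,c}
  S→B A: FOLLOW(A) ⊇ FOLLOW(S) ⊇ {$,a,c,d}; new: +{$,a,c,d}
  S→c C: FOLLOW(C) ⊇ FOLLOW(S) ⊇ {$,a,c,d}; new: +{$,a,c,d}
  FOLLOW(S)={$,a,c,d}  FOLLOW(A)={$,a,c,d}  FOLLOW(B)={a,b,c,d}  FOLLOW(C)={$,a,c,d}
round 2:
  B→S: FOLLOW(S) ⊇ FOLLOW(B) ⊇ {a,b,c,d}; new: +{b}
  C→B: FOLLOW(B) ⊇ FOLLOW(C) ⊇ {$,a,c,d}; new: +{$}
  S→B A: FOLLOW(A) ⊇ FOLLOW(S) ⊇ {$,a,b,c,d}; new: +{b}
  S→c C: FOLLOW(C) ⊇ FOLLOW(S) ⊇ {$,a,b,c,d}; new: +{b}
  FOLLOW(S)={$,a,b,c,d}  FOLLOW(A)={$,a,b,c,d}  FOLLOW(B)={$,a,b,c,d}  FOLLOW(C)={$,a,b,c,d}
round 3: (no change)
  FOLLOW(S)={$,a,b,c,d}  FOLLOW(A)={$,a,b,c,d}  FOLLOW(B)={$,a,b,c,d}  FOLLOW(C)={$,a,b,c,d}

FOLLOW(B) = ["$", "a", "b", "c", "d"]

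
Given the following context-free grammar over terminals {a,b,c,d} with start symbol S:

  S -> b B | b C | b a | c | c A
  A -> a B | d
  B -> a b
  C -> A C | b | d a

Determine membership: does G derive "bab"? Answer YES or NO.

CNF form of G:
  S -> T1 B | T1 C | T1 T0 | T3 A | c
  A -> T0 B | d
  B -> T0 T1
  C -> A C | T2 T0 | b
  T0 -> a
  T1 -> b
  T2 -> d
  T3 -> c

Fill CYK table bottom-up:
  [0..0]={C,T1}  "b"  orig:{C}
  [1..1]={T0}  "a"  orig:{}
  [2..2]={C,T1}  "b"  orig:{C}
  [0..1]={S}  "ba"
  [1..2]={B}  "ab"
  [0..2]={S}  "bab"

S ∈ T[0,2] ⇒ YES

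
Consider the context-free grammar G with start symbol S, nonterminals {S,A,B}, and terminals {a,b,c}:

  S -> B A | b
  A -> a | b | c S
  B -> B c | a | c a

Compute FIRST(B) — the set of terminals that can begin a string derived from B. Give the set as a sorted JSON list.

FIRST iteration:
round 1:
  A via A→a: +{a}
  A via A→b: +{b}
  A via A→c S: +{c}
  B via B→a: +{a}
  B via B→c a: +{c}
  S via S→B A: +{a,c}
  S via S→b: +{b}
  FIRST(S)={a,b,c}  FIRST(A)={a,b,c}  FIRST(B)={a,c}
round 2: — fixpoint
  FIRST(S)={a,b,c}  FIRST(A)={a,b,c}  FIRST(B)={a,c}

FIRST(B) = ["a", "c"]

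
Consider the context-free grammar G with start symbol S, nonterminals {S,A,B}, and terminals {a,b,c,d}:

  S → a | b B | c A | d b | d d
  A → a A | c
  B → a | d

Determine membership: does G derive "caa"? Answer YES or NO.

Convert to CNF:
  S -> T1 B | T2 A | T3 T1 | T3 T3 | a
  A -> T0 A | c
  B -> a | d
  T0 -> a
  T1 -> b
  T2 -> c
  T3 -> d

CYK table (by increasing span):
  cell(0,0) c: {A,T2}  orig:{A}
  cell(1,1) a: {B,S,T0}  orig:{B,S}
  cell(2,2) a: {B,S,T0}  orig:{B,S}
  cell(0,1) ca: ∅
  cell(1,2) aa: ∅
  cell(0,2) caa: ∅

S ∉ T[0,2] ⇒ NO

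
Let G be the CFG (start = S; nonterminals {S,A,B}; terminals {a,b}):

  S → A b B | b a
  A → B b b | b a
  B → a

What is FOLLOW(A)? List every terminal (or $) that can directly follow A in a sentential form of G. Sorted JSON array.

Compute FIRST by fixpoint:
iter 1:
  A via A→b a: +{b}
  B via B→a: +{a}
  S via S→A b B: +{b}
  FIRST(S)={b}  FIRST(A)={b}  FIRST(B)={a}
iter 2:
  A via A→B b b: +{a}
  S via S→A b B: +{a}
  FIRST(S)={a,b}  FIRST(A)={a,b}  FIRST(B)={a}
iter 3: (no change)
  FIRST(S)={a,b}  FIRST(A)={a,b}  FIRST(B)={a}

FOLLOW iteration:
initialize: $ ∈ FOLLOW(S)
round 1:
  A→B b b: FOLLOW(B) ⊇ FIRST(b) = {b}; new: +{b}
  S→A b B: FOLLOW(A) ⊇ FIRST(b) = {b}; new: +{b}
  S→A b B: FOLLOW(B) ⊇ FOLLOW(S) ⊇ {$}; new: +{$}
  FOLLOW[S]={$}  FOLLOW[A]={b}  FOLLOW[B]={$,b}
round 2: — fixpoint
  FOLLOW[S]={$}  FOLLOW[A]={b}  FOLLOW[B]={$,b}

FOLLOW(A) = ["b"]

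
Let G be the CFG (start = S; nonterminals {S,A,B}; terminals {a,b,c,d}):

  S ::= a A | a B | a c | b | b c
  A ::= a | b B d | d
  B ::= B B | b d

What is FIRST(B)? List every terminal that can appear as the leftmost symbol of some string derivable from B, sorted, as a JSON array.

FIRST iteration:
pass 1:
  A via A→a: +{a}
  A via A→b B d: +{b}
  A via A→d: +{d}
  B via B→b d: +{b}
  S via S→a A: +{a}
  S via S→b: +{b}
  S: {a,b}  A: {a,b,d}  B: {b}
pass 2: done
  S: {a,b}  A: {a,b,d}  B: {b}

FIRST(B) = ["b"]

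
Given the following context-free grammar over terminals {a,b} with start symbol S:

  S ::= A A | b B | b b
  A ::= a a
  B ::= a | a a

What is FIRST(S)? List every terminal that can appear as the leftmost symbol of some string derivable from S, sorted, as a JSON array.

FIRST iteration:
pass 1:
  A via A→a a: +{a}
  B via B→a: +{a}
  S via S→A A: +{a}
  S via S→b B: +{b}
  FIRST(S)={a,b}  FIRST(A)={a}  FIRST(B)={a}
pass 2: (no change)
  FIRST(S)={a,b}  FIRST(A)={a}  FIRST(B)={a}

FIRST(S) = ["a", "b"]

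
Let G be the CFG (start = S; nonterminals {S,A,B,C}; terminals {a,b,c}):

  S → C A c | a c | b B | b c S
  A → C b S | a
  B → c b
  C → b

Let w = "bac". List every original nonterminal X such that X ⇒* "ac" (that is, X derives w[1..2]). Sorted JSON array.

Convert to CNF:
  S -> C X4 | T0 B | T0 X5 | T2 T1
  A -> C X3 | a
  B -> T1 T0
  C -> b
  T0 -> b
  T1 -> c
  T2 -> a
  X3 -> T0 S
  X4 -> A T1
  X5 -> T1 S

CYK table (by increasing span) — only the sub-triangle for w[1..2]:
  T[1,1] 'a' = {A,T2}  orig:{A}
  T[2,2] 'c' = {T1}  orig:{}
  T[1,2] 'ac' = {S,X4}  orig:{S}

Original NTs in T[1,2] deriving "ac": ["S"]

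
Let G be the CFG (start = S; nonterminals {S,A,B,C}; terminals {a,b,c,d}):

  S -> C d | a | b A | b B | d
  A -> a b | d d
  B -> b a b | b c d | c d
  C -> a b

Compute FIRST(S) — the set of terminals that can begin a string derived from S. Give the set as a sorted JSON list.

Compute FIRST by fixpoint:
[1]
  A via A→a b: +{a}
  A via A→d d: +{d}
  B via B→b a b: +{b}
  B via B→c d: +{c}
  C via C→a b: +{a}
  S via S→C d: +{a}
  S via S→b A: +{b}
  S via S→d: +{d}
  S: {a,b,d}  A: {a,d}  B: {b,c}  C: {a}
[2] — fixpoint
  S: {a,b,d}  A: {a,d}  B: {b,c}  C: {a}

FIRST(S) = ["a", "b", "d"]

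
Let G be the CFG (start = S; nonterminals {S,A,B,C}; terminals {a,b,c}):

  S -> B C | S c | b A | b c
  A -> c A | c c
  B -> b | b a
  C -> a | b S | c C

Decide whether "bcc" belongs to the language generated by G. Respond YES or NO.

Convert to CNF:
  S -> B C | S T0 | T1 A | T1 T0
  A -> T0 A | T0 T0
  B -> T1 T2 | b
  C -> T0 C | T1 S | a
  T0 -> c
  T1 -> b
  T2 -> a

Fill CYK table bottom-up:
  cell(0,0) b: {B,T1}  orig:{B}
  cell(1,1) c: {T0}  orig:{}
  cell(2,2) c: {T0}  orig:{}
  cell(0,1) bc: {S}
  cell(1,2) cc: {A}
  cell(0,2) bcc: {S}

S ∈ T[0,2] ⇒ YES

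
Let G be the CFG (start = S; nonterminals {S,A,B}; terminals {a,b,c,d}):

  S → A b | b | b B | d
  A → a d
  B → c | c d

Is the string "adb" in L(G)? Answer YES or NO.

Convert to CNF:
  S -> A T3 | T3 B | b | d
  A -> T0 T1
  B -> T2 T1 | c
  T0 -> a
  T1 -> d
  T2 -> c
  T3 -> b

CYK table (by increasing span):
  cell(0,0) a: {T0}  orig:{}
  cell(1,1) d: {S,T1}  orig:{S}
  cell(2,2) b: {S,T3}  orig:{S}
  cell(0,1) ad: {A}
  cell(1,2) db: ∅
  cell(0,2) adb: {S}

S ∈ T[0,2] ⇒ YES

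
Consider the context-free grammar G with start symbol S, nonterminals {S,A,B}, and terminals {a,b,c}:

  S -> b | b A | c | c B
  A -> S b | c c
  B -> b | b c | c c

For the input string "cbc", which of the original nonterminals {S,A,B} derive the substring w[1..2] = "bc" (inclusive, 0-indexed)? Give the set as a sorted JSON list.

CNF form of G:
  S -> T0 A | T1 B | b | c
  A -> S T0 | T1 T1
  B -> T0 T1 | T1 T1 | b
  T0 -> b
  T1 -> c

CYK table (by increasing span), restricted to cells inside w[1..2]:
  cell(1,1) b: {B,S,T0}  orig:{B,S}
  cell(2,2) c: {S,T1}  orig:{S}
  cell(1,2) bc: {B}

Original NTs in T[1,2] deriving "bc": ["B"]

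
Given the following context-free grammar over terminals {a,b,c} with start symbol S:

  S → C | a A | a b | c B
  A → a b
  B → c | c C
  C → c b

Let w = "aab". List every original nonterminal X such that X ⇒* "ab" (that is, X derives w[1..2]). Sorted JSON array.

CNF form of G:
  S -> T0 A | T0 T1 | T2 B | T2 T1
  A -> T0 T1
  B -> T2 C | c
  C -> T2 T1
  T0 -> a
  T1 -> b
  T2 -> c

Fill CYK table bottom-up, restricted to cells inside w[1..2]:
  cell(1,1) a: {T0}  orig:{}
  cell(2,2) b: {T1}  orig:{}
  cell(1,2) ab: {A,S}

Original NTs in T[1,2] deriving "ab": ["A", "S"]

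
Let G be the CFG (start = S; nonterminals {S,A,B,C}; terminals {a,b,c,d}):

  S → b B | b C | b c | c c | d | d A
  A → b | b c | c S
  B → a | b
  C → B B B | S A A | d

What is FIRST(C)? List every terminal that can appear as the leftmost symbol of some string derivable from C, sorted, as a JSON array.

Compute FIRST by fixpoint:
iter 1:
  A via A→b: +{b}
  A via A→c S: +{c}
  B via B→a: +{a}
  B via B→b: +{b}
  C via C→B B B: +{a,b}
  C via C→d: +{d}
  S via S→b B: +{b}
  S via S→c c: +{c}
  S via S→d: +{d}
  FIRST(S)={b,c,d}  FIRST(A)={b,c}  FIRST(B)={a,b}  FIRST(C)={a,b,d}
iter 2:
  C via C→S A A: +{c}
  FIRST(S)={b,c,d}  FIRST(A)={b,c}  FIRST(B)={a,b}  FIRST(C)={a,b,c,d}
iter 3: — fixpoint
  FIRST(S)={b,c,d}  FIRST(A)={b,c}  FIRST(B)={a,b}  FIRST(C)={a,b,c,d}

FIRST(C) = ["a", "b", "c", "d"]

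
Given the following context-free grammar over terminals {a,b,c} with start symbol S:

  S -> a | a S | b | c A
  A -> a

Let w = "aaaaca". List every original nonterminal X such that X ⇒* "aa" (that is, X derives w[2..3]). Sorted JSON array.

CNF form of G:
  S -> T0 S | T1 A | a | b
  A -> a
  T0 -> a
  T1 -> c

CYK fill (cells [i..j] with 2 ≤ i ≤ j ≤ 3 only):
  [2..2]={A,S,T0}  "a"  orig:{A,S}
  [3..3]={A,S,T0}  "a"  orig:{A,S}
  [2..3]={S}  "aa"

Original NTs in T[2,3] deriving "aa": ["S"]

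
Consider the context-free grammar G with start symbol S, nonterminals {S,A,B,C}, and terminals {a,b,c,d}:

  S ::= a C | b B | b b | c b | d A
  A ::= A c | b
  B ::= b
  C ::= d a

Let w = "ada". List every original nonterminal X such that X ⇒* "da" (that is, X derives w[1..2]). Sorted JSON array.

Convert to CNF:
  S -> T0 T3 | T1 A | T2 C | T3 B | T3 T3
  A -> A T0 | b
  B -> b
  C -> T1 T2
  T0 -> c
  T1 -> d
  T2 -> a
  T3 -> b

CYK fill — only the sub-triangle for w[1..2]:
  [1..1]={T1}  "d"  orig:{}
  [2..2]={T2}  "a"  orig:{}
  [1..2]={C}  "da"

Original NTs in T[1,2] deriving "da": ["C"]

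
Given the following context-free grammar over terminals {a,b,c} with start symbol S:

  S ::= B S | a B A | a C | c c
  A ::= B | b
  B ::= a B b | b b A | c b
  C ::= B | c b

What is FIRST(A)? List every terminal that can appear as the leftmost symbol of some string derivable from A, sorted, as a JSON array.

Compute FIRST by fixpoint:
round 1:
  A via A→b: +{b}
  B via B→a B b: +{a}
  B via B→b b A: +{b}
  B via B→c b: +{c}
  C via C→B: +{a,b,c}
  S via S→B S: +{a,b,c}
  FIRST[S]={a,b,c}  FIRST[A]={b}  FIRST[B]={a,b,c}  FIRST[C]={a,b,c}
round 2:
  A via A→B: +{a,c}
  FIRST[S]={a,b,c}  FIRST[A]={a,b,c}  FIRST[B]={a,b,c}  FIRST[C]={a,b,c}
round 3: (stable)
  FIRST[S]={a,b,c}  FIRST[A]={a,b,c}  FIRST[B]={a,b,c}  FIRST[C]={a,b,c}

FIRST(A) = ["a", "b", "c"]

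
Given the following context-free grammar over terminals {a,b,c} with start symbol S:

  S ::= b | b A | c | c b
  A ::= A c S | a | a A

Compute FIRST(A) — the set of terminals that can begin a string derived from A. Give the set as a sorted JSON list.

FIRST iteration:
pass 1:
  A via A→a: +{a}
  S via S→b: +{b}
  S via S→c: +{c}
  S: {b,c}  A: {a}
pass 2: (no change)
  S: {b,c}  A: {a}

FIRST(A) = ["a"]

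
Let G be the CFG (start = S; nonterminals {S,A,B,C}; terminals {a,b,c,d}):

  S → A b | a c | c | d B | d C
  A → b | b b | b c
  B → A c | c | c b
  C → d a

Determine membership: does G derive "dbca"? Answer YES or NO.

CNF form of G:
  S -> A T0 | T2 B | T2 C | T3 T1 | c
  A -> T0 T0 | T0 T1 | b
  B -> A T1 | T1 T0 | c
  C -> T2 T3
  T0 -> b
  T1 -> c
  T2 -> d
  T3 -> a

CYK table (by increasing span):
  T[0,0] 'd' = {T2}  orig:{}
  T[1,1] 'b' = {A,T0}  orig:{A}
  T[2,2] 'c' = {B,S,T1}  orig:{B,S}
  T[3,3] 'a' = {T3}  orig:{}
  T[0,1] 'db' = ∅
  T[1,2] 'bc' = {A,B}
  T[2,3] 'ca' = ∅
  T[0,2] 'dbc' = {S}
  T[1,3] 'bca' = ∅
  T[0,3] 'dbca' = ∅

S ∉ T[0,3] ⇒ NO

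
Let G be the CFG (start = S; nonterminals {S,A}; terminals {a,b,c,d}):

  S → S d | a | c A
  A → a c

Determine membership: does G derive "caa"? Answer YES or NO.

Convert to CNF:
  S -> S T2 | T1 A | a
  A -> T0 T1
  T0 -> a
  T1 -> c
  T2 -> d

CYK table (by increasing span):
  [0..0]={T1}  "c"  orig:{}
  [1..1]={S,T0}  "a"  orig:{S}
  [2..2]={S,T0}  "a"  orig:{S}
  [0..1]=∅  "ca"
  [1..2]=∅  "aa"
  [0..2]=∅  "caa"

S ∉ T[0,2] ⇒ NO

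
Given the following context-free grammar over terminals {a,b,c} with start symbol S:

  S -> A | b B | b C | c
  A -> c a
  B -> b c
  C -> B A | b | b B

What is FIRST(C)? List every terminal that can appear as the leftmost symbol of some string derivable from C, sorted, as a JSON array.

FIRST iteration:
[1]
  A via A→c a: +{c}
  B via B→b c: +{b}
  C via C→B A: +{b}
  S via S→A: +{c}
  S via S→b B: +{b}
  FIRST(S)={b,c}  FIRST(A)={c}  FIRST(B)={b}  FIRST(C)={b}
[2] (stable)
  FIRST(S)={b,c}  FIRST(A)={c}  FIRST(B)={b}  FIRST(C)={b}

FIRST(C) = ["b"]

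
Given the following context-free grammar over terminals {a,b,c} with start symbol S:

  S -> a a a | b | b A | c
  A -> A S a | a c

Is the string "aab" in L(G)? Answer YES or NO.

Convert to CNF:
  S -> T0 X4 | T2 A | b | c
  A -> A X3 | T0 T1
  T0 -> a
  T1 -> c
  T2 -> b
  X3 -> S T0
  X4 -> T0 T0

CYK fill:
  [0..0]={T0}  "a"  orig:{}
  [1..1]={T0}  "a"  orig:{}
  [2..2]={S,T2}  "b"  orig:{S}
  [0..1]={X4}  "aa"  orig:{}
  [1..2]=∅  "ab"
  [0..2]=∅  "aab"

S ∉ T[0,2] ⇒ NO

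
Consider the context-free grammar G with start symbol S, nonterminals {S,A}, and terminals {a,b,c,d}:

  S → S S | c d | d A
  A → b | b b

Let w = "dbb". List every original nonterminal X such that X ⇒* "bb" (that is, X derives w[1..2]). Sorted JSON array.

CNF form of G:
  S -> S S | T1 T2 | T2 A
  A -> T0 T0 | b
  T0 -> b
  T1 -> c
  T2 -> d

Fill CYK table bottom-up (cells [i..j] with 1 ≤ i ≤ j ≤ 2 only):
  cell(1,1) b: {A,T0}  orig:{A}
  cell(2,2) b: {A,T0}  orig:{A}
  cell(1,2) bb: {A}

Original NTs in T[1,2] deriving "bb": ["A"]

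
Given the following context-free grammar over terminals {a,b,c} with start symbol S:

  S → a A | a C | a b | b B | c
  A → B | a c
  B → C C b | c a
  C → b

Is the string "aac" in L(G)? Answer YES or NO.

Convert to CNF:
  S -> T0 B | T1 A | T1 C | T1 T0 | c
  A -> C X3 | T1 T2 | T2 T1
  B -> C X4 | T2 T1
  C -> b
  T0 -> b
  T1 -> a
  T2 -> c
  X3 -> C T0
  X4 -> C T0

Fill CYK table bottom-up:
  [0..0]={T1}  "a"  orig:{}
  [1..1]={T1}  "a"  orig:{}
  [2..2]={S,T2}  "c"  orig:{S}
  [0..1]=∅  "aa"
  [1..2]={A}  "ac"
  [0..2]={S}  "aac"

S ∈ T[0,2] ⇒ YES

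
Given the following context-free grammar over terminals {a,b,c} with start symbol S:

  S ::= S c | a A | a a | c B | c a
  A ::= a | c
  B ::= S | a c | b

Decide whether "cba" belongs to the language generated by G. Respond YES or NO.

CNF form of G:
  S -> S T0 | T0 B | T0 T1 | T1 A | T1 T1
  A -> a | c
  B -> S T0 | T0 B | T0 T1 | T1 A | T1 T0 | T1 T1 | b
  T0 -> c
  T1 -> a

CYK fill:
  T[0,0] 'c' = {A,T0}  orig:{A}
  T[1,1] 'b' = {B}
  T[2,2] 'a' = {A,T1}  orig:{A}
  T[0,1] 'cb' = {B,S}
  T[1,2] 'ba' = ∅
  T[0,2] 'cba' = ∅

S ∉ T[0,2] ⇒ NO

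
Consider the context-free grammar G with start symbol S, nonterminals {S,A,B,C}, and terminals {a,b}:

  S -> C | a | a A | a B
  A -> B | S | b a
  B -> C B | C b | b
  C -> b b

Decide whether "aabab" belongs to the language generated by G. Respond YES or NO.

CNF form of G:
  S -> T0 T0 | T1 A | T1 B | a
  A -> C B | C T0 | T0 T0 | T0 T1 | T1 A | T1 B | a | b
  B -> C B | C T0 | b
  C -> T0 T0
  T0 -> b
  T1 -> a

Fill CYK table bottom-up:
  cell(0,0) a: {A,S,T1}  orig:{A,S}
  cell(1,1) a: {A,S,T1}  orig:{A,S}
  cell(2,2) b: {A,B,T0}  orig:{A,B}
  cell(3,3) a: {A,S,T1}  orig:{A,S}
  cell(4,4) b: {A,B,T0}  orig:{A,B}
  cell(0,1) aa: {A,S}
  cell(1,2) ab: {A,S}
  cell(2,3) ba: {A}
  cell(3,4) ab: {A,S}
  cell(0,2) aab: {A,S}
  cell(1,3) aba: {A,S}
  cell(2,4) bab: ∅
  cell(0,3) aaba: {A,S}
  cell(1,4) abab: ∅
  cell(0,4) aabab: ∅

S ∉ T[0,4] ⇒ NO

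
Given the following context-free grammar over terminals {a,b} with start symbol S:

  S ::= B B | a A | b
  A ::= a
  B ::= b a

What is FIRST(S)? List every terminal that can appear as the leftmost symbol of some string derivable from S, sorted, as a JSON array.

Compute FIRST by fixpoint:
round 1:
  A via A→a: +{a}
  B via B→b a: +{b}
  S via S→B B: +{b}
  S via S→a A: +{a}
  FIRST(S)={a,b}  FIRST(A)={a}  FIRST(B)={b}
round 2: (stable)
  FIRST(S)={a,b}  FIRST(A)={a}  FIRST(B)={b}

FIRST(S) = ["a", "b"]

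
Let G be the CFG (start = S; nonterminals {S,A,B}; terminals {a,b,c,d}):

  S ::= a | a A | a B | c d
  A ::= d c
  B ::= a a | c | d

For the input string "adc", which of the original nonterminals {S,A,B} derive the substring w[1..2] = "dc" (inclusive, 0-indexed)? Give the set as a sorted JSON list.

CNF form of G:
  S -> T1 T0 | T2 A | T2 B | a
  A -> T0 T1
  B -> T2 T2 | c | d
  T0 -> d
  T1 -> c
  T2 -> a

CYK fill — only the sub-triangle for w[1..2]:
  cell(1,1) d: {B,T0}  orig:{B}
  cell(2,2) c: {B,T1}  orig:{B}
  cell(1,2) dc: {A}

Original NTs in T[1,2] deriving "dc": ["A"]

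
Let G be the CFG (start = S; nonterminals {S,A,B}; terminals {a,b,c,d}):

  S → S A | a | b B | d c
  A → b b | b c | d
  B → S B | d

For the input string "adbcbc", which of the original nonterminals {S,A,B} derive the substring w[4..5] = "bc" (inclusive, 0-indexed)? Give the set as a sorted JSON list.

CNF form of G:
  S -> S A | T0 B | T2 T1 | a
  A -> T0 T0 | T0 T1 | d
  B -> S B | d
  T0 -> b
  T1 -> c
  T2 -> d

CYK fill (cells [i..j] with 4 ≤ i ≤ j ≤ 5 only):
  cell(4,4) b: {T0}  orig:{}
  cell(5,5) c: {T1}  orig:{}
  cell(4,5) bc: {A}

Original NTs in T[4,5] deriving "bc": ["A"]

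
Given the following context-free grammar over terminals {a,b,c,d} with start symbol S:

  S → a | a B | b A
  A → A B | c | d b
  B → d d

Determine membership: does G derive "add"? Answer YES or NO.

CNF form of G:
  S -> T1 A | T2 B | a
  A -> A B | T0 T1 | c
  B -> T0 T0
  T0 -> d
  T1 -> b
  T2 -> a

Fill CYK table bottom-up:
  cell(0,0) a: {S,T2}  orig:{S}
  cell(1,1) d: {T0}  orig:{}
  cell(2,2) d: {T0}  orig:{}
  cell(0,1) ad: ∅
  cell(1,2) dd: {B}
  cell(0,2) add: {S}

S ∈ T[0,2] ⇒ YES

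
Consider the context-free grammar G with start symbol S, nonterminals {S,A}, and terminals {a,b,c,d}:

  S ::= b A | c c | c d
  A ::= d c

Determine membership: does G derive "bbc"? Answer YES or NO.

CNF form of G:
  S -> T1 T0 | T1 T1 | T2 A
  A -> T0 T1
  T0 -> d
  T1 -> c
  T2 -> b

Fill CYK table bottom-up:
  [0..0]={T2}  "b"  orig:{}
  [1..1]={T2}  "b"  orig:{}
  [2..2]={T1}  "c"  orig:{}
  [0..1]=∅  "bb"
  [1..2]=∅  "bc"
  [0..2]=∅  "bbc"

S ∉ T[0,2] ⇒ NO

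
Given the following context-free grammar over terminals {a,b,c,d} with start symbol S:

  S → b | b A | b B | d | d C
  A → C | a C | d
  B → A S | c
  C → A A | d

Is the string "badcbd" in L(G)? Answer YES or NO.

Convert to CNF:
  S -> T1 A | T1 B | T2 C | b | d
  A -> A A | T0 C | d
  B -> A S | c
  C -> A A | d
  T0 -> a
  T1 -> b
  T2 -> d

CYK fill:
  [0..0]={S,T1}  "b"  orig:{S}
  [1..1]={T0}  "a"  orig:{}
  [2..2]={A,C,S,T2}  "d"  orig:{A,C,S}
  [3..3]={B}  "c"
  [4..4]={S,T1}  "b"  orig:{S}
  [5..5]={A,C,S,T2}  "d"  orig:{A,C,S}
  [0..1]=∅  "ba"
  [1..2]={A}  "ad"
  [2..3]=∅  "dc"
  [3..4]=∅  "cb"
  [4..5]={S}  "bd"
  [0..2]={S}  "bad"
  [1..3]=∅  "adc"
  [2..4]=∅  "dcb"
  [3..5]=∅  "cbd"
  [0..3]=∅  "badc"
  [1..4]=∅  "adcb"
  [2..5]=∅  "dcbd"
  [0..4]=∅  "badcb"
  [1..5]=∅  "adcbd"
  [0..5]=∅  "badcbd"

S ∉ T[0,5] ⇒ NO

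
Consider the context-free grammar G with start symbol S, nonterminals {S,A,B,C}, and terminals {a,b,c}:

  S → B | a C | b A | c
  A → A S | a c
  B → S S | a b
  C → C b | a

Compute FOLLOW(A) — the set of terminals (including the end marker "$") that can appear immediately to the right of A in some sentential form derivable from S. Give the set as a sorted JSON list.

FIRST sets, iterate to fixpoint:
round 1:
  A via A→a c: +{a}
  B via B→a b: +{a}
  C via C→a: +{a}
  S via S→B: +{a}
  S via S→b A: +{b}
  S via S→c: +{c}
  S: {a,b,c}  A: {a}  B: {a}  C: {a}
round 2:
  B via B→S S: +{b,c}
  S: {a,b,c}  A: {a}  B: {a,b,c}  C: {a}
round 3: (no change)
  S: {a,b,c}  A: {a}  B: {a,b,c}  C: {a}

Compute FOLLOW by fixpoint:
initialize: $ ∈ FOLLOW(S)
pass 1:
  A→A S: FOLLOW(A) ⊇ FIRST(S) = {a,b,c}; new: +{a,b,c}
  A→A S: FOLLOW(S) ⊇ FOLLOW(A) ⊇ {a,b,c}; new: +{a,b,c}
  C→C b: FOLLOW(C) ⊇ FIRST(b) = {b}; new: +{b}
  S→B: FOLLOW(B) ⊇ FOLLOW(S) ⊇ {$,a,b,c}; new: +{$,a,b,c}
  S→a C: FOLLOW(C) ⊇ FOLLOW(S) ⊇ {$,a,b,c}; new: +{$,a,c}
  S→b A: FOLLOW(A) ⊇ FOLLOW(S) ⊇ {$,a,b,c}; new: +{$}
  FOLLOW[S]={$,a,b,c}  FOLLOW[A]={$,a,b,c}  FOLLOW[B]={$,a,b,c}  FOLLOW[C]={$,a,b,c}
pass 2: done
  FOLLOW[S]={$,a,b,c}  FOLLOW[A]={$,a,b,c}  FOLLOW[B]={$,a,b,c}  FOLLOW[C]={$,a,b,c}

FOLLOW(A) = ["$", "a", "b", "c"]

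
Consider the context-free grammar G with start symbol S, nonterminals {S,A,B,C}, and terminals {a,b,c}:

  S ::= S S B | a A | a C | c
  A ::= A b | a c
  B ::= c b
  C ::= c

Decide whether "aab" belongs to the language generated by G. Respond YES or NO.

CNF form of G:
  S -> S X3 | T1 A | T1 C | c
  A -> A T0 | T1 T2
  B -> T2 T0
  C -> c
  T0 -> b
  T1 -> a
  T2 -> c
  X3 -> S B

CYK fill:
  cell(0,0) a: {T1}  orig:{}
  cell(1,1) a: {T1}  orig:{}
  cell(2,2) b: {T0}  orig:{}
  cell(0,1) aa: ∅
  cell(1,2) ab: ∅
  cell(0,2) aab: ∅

S ∉ T[0,2] ⇒ NO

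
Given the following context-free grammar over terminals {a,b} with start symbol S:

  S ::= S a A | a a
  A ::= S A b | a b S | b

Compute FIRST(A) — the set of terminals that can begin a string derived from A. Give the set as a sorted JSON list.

Compute FIRST by fixpoint:
round 1:
  A via A→a b S: +{a}
  A via A→b: +{b}
  S via S→a a: +{a}
  FIRST[S]={a}  FIRST[A]={a,b}
round 2: (stable)
  FIRST[S]={a}  FIRST[A]={a,b}

FIRST(A) = ["a", "b"]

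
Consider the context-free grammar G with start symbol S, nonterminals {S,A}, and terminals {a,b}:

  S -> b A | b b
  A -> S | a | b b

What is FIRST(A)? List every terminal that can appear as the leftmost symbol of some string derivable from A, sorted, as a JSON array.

FIRST sets, iterate to fixpoint:
pass 1:
  A via A→a: +{a}
  A via A→b b: +{b}
  S via S→b A: +{b}
  FIRST[S]={b}  FIRST[A]={a,b}
pass 2: — fixpoint
  FIRST[S]={b}  FIRST[A]={a,b}

FIRST(A) = ["a", "b"]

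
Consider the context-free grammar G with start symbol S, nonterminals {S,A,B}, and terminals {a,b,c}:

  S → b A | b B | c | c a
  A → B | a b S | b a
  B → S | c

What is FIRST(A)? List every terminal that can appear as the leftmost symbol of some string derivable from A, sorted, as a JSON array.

Compute FIRST by fixpoint:
iter 1:
  A via A→a b S: +{a}
  A via A→b a: +{b}
  B via B→c: +{c}
  S via S→b A: +{b}
  S via S→c: +{c}
  FIRST(S)={b,c}  FIRST(A)={a,b}  FIRST(B)={c}
iter 2:
  A via A→B: +{c}
  B via B→S: +{b}
  FIRST(S)={b,c}  FIRST(A)={a,b,c}  FIRST(B)={b,c}
iter 3: — fixpoint
  FIRST(S)={b,c}  FIRST(A)={a,b,c}  FIRST(B)={b,c}

FIRST(A) = ["a", "b", "c"]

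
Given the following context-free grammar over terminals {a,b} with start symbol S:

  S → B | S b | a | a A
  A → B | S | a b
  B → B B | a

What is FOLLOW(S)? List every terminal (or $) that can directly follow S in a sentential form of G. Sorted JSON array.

FIRST sets, iterate to fixpoint:
[1]
  A via A→a b: +{a}
  B via B→a: +{a}
  S via S→B: +{a}
  S: {a}  A: {a}  B: {a}
[2] — fixpoint
  S: {a}  A: {a}  B: {a}

Compute FOLLOW by fixpoint:
seed FOLLOW(S) with $
[1]
  B→B B: FOLLOW(B) ⊇ FIRST(B) = {a}; new: +{a}
  S→B: FOLLOW(B) ⊇ FOLLOW(S) ⊇ {$}; new: +{$}
  S→S b: FOLLOW(S) ⊇ FIRST(b) = {b}; new: +{b}
  S→a A: FOLLOW(A) ⊇ FOLLOW(S) ⊇ {$,b}; new: +{$,b}
  FOLLOW(S)={$,b}  FOLLOW(A)={$,b}  FOLLOW(B)={$,a}
[2]
  A→B: FOLLOW(B) ⊇ FOLLOW(A) ⊇ {$,b}; new: +{b}
  FOLLOW(S)={$,b}  FOLLOW(A)={$,b}  FOLLOW(B)={$,a,b}
[3] (no change)
  FOLLOW(S)={$,b}  FOLLOW(A)={$,b}  FOLLOW(B)={$,a,b}

FOLLOW(S) = ["$", "b"]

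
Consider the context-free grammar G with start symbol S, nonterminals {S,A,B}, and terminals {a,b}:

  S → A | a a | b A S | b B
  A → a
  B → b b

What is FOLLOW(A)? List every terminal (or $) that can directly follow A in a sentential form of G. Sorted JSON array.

FIRST sets, iterate to fixpoint:
iter 1:
  A via A→a: +{a}
  B via B→b b: +{b}
  S via S→A: +{a}
  S via S→b A S: +{b}
  S: {a,b}  A: {a}  B: {b}
iter 2: — fixpoint
  S: {a,b}  A: {a}  B: {b}

Compute FOLLOW by fixpoint:
initialize: $ ∈ FOLLOW(S)
round 1:
  S→A: FOLLOW(A) ⊇ FOLLOW(S) ⊇ {$}; new: +{$}
  S→b A S: FOLLOW(A) ⊇ FIRST(S) = {a,b}; new: +{a,b}
  S→b B: FOLLOW(B) ⊇ FOLLOW(S) ⊇ {$}; new: +{$}
  FOLLOW[S]={$}  FOLLOW[A]={$,a,b}  FOLLOW[B]={$}
round 2: — fixpoint
  FOLLOW[S]={$}  FOLLOW[A]={$,a,b}  FOLLOW[B]={$}

FOLLOW(A) = ["$", "a", "b"]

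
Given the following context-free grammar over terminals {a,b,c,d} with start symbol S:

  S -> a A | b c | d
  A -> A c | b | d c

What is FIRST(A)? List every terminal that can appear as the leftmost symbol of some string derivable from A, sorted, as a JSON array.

FIRST sets, iterate to fixpoint:
round 1:
  A via A→b: +{b}
  A via A→d c: +{d}
  S via S→a A: +{a}
  S via S→b c: +{b}
  S via S→d: +{d}
  FIRST[S]={a,b,d}  FIRST[A]={b,d}
round 2: (stable)
  FIRST[S]={a,b,d}  FIRST[A]={b,d}

FIRST(A) = ["b", "d"]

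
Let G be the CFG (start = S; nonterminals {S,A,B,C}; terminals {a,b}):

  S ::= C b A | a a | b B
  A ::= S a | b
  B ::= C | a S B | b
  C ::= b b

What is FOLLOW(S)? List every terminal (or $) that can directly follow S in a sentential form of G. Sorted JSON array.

FIRST sets, iterate to fixpoint:
round 1:
  A via A→b: +{b}
  B via B→a S B: +{a}
  B via B→b: +{b}
  C via C→b b: +{b}
  S via S→C b A: +{b}
  S via S→a a: +{a}
  FIRST[S]={a,b}  FIRST[A]={b}  FIRST[B]={a,b}  FIRST[C]={b}
round 2:
  A via A→S a: +{a}
  FIRST[S]={a,b}  FIRST[A]={a,b}  FIRST[B]={a,b}  FIRST[C]={b}
round 3: — fixpoint
  FIRST[S]={a,b}  FIRST[A]={a,b}  FIRST[B]={a,b}  FIRST[C]={b}

Compute FOLLOW by fixpoint:
FOLLOW(S) := {$}
round 1:
  A→S a: FOLLOW(S) ⊇ FIRST(a) = {a}; new: +{a}
  B→a S B: FOLLOW(S) ⊇ FIRST(B) = {a,b}; new: +{b}
  S→C b A: FOLLOW(C) ⊇ FIRST(b) = {b}; new: +{b}
  S→C b A: FOLLOW(A) ⊇ FOLLOW(S) ⊇ {$,a,b}; new: +{$,a,b}
  S→b B: FOLLOW(B) ⊇ FOLLOW(S) ⊇ {$,a,b}; new: +{$,a,b}
  S: {$,a,b}  A: {$,a,b}  B: {$,a,b}  C: {b}
round 2:
  B→C: FOLLOW(C) ⊇ FOLLOW(B) ⊇ {$,a,b}; new: +{$,a}
  S: {$,a,b}  A: {$,a,b}  B: {$,a,b}  C: {$,a,b}
round 3: done
  S: {$,a,b}  A: {$,a,b}  B: {$,a,b}  C: {$,a,b}

FOLLOW(S) = ["$", "a", "b"]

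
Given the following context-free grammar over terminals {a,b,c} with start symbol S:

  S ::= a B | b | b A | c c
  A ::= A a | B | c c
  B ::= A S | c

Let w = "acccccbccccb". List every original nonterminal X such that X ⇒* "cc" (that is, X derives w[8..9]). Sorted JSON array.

Convert to CNF:
  S -> T0 B | T1 T1 | T2 A | b
  A -> A S | A T0 | T1 T1 | c
  B -> A S | c
  T0 -> a
  T1 -> c
  T2 -> b

CYK fill, restricted to cells inside w[8..9]:
  [8..8]={A,B,T1}  "c"  orig:{A,B}
  [9..9]={A,B,T1}  "c"  orig:{A,B}
  [8..9]={A,S}  "cc"

Original NTs in T[8,9] deriving "cc": ["A", "S"]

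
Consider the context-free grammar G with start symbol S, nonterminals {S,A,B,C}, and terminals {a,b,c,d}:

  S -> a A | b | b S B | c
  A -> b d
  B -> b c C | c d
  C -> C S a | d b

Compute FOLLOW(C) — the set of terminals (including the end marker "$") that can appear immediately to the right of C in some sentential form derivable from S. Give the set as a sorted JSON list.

FIRST sets, iterate to fixpoint:
pass 1:
  A via A→b d: +{b}
  B via B→b c C: +{b}
  B via B→c d: +{c}
  C via C→d b: +{d}
  S via S→a A: +{a}
  S via S→b: +{b}
  S via S→c: +{c}
  S: {a,b,c}  A: {b}  B: {b,c}  C: {d}
pass 2: — fixpoint
  S: {a,b,c}  A: {b}  B: {b,c}  C: {d}

FOLLOW iteration:
initialize: $ ∈ FOLLOW(S)
iter 1:
  C→C S a: FOLLOW(C) ⊇ FIRST(S) = {a,b,c}; new: +{a,b,c}
  C→C S a: FOLLOW(S) ⊇ FIRST(a) = {a}; new: +{a}
  S→a A: FOLLOW(A) ⊇ FOLLOW(S) ⊇ {$,a}; new: +{$,a}
  S→b S B: FOLLOW(S) ⊇ FIRST(B) = {b,c}; new: +{b,c}
  S→b S B: FOLLOW(B) ⊇ FOLLOW(S) ⊇ {$,a,b,c}; new: +{$,a,b,c}
  S: {$,a,b,c}  A: {$,a}  B: {$,a,b,c}  C: {a,b,c}
iter 2:
  B→b c C: FOLLOW(C) ⊇ FOLLOW(B) ⊇ {$,a,b,c}; new: +{$}
  S→a A: FOLLOW(A) ⊇ FOLLOW(S) ⊇ {$,a,b,c}; new: +{b,c}
  S: {$,a,b,c}  A: {$,a,b,c}  B: {$,a,b,c}  C: {$,a,b,c}
iter 3: — fixpoint
  S: {$,a,b,c}  A: {$,a,b,c}  B: {$,a,b,c}  C: {$,a,b,c}

FOLLOW(C) = ["$", "a", "b", "c"]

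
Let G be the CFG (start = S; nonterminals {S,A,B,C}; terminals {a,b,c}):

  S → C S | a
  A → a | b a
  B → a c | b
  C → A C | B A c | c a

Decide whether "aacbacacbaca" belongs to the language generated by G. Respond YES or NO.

CNF form of G:
  S -> C S | a
  A -> T0 T1 | a
  B -> T1 T2 | b
  C -> A C | B X3 | T2 T1
  T0 -> b
  T1 -> a
  T2 -> c
  X3 -> A T2

Fill CYK table bottom-up:
  cell(0,0) a: {A,S,T1}  orig:{A,S}
  cell(1,1) a: {A,S,T1}  orig:{A,S}
  cell(2,2) c: {T2}  orig:{}
  cell(3,3) b: {B,T0}  orig:{B}
  cell(4,4) a: {A,S,T1}  orig:{A,S}
  cell(5,5) c: {T2}  orig:{}
  cell(6,6) a: {A,S,T1}  orig:{A,S}
  cell(7,7) c: {T2}  orig:{}
  cell(8,8) b: {B,T0}  orig:{B}
  cell(9,9) a: {A,S,T1}  orig:{A,S}
  cell(10,10) c: {T2}  orig:{}
  cell(11,11) a: {A,S,T1}  orig:{A,S}
  cell(0,1) aa: ∅
  cell(1,2) ac: {B,X3}  orig:{B}
  cell(2,3) cb: ∅
  cell(3,4) ba: {A}
  cell(4,5) ac: {B,X3}  orig:{B}
  cell(5,6) ca: {C}
  cell(6,7) ac: {B,X3}  orig:{B}
  cell(7,8) cb: ∅
  cell(8,9) ba: {A}
  cell(9,10) ac: {B,X3}  orig:{B}
  cell(10,11) ca: {C}
  cell(0,2) aac: ∅
  cell(1,3) acb: ∅
  cell(2,4) cba: ∅
  cell(3,5) bac: {C,X3}  orig:{C}
  cell(4,6) aca: {C}
  cell(5,7) cac: ∅
  cell(6,8) acb: ∅
  cell(7,9) cba: ∅
  cell(8,10) bac: {C,X3}  orig:{C}
  cell(9,11) aca: {C}
  cell(0,3) aacb: ∅
  cell(1,4) acba: ∅
  cell(2,5) cbac: ∅
  cell(3,6) baca: {C,S}
  cell(4,7) acac: {C}
  cell(5,8) cacb: ∅
  cell(6,9) acba: ∅
  cell(7,10) cbac: ∅
  cell(8,11) baca: {C,S}
  cell(0,4) aacba: ∅
  cell(1,5) acbac: {C}
  cell(2,6) cbaca: ∅
  cell(3,7) bacac: ∅
  cell(4,8) acacb: ∅
  cell(5,9) cacba: ∅
  cell(6,10) acbac: {C}
  cell(7,11) cbaca: ∅
  cell(0,5) aacbac: {C}
  cell(1,6) acbaca: {S}
  cell(2,7) cbacac: ∅
  cell(3,8) bacacb: ∅
  cell(4,9) acacba: ∅
  cell(5,10) cacbac: ∅
  cell(6,11) acbaca: {S}
  cell(0,6) aacbaca: {S}
  cell(1,7) acbacac: ∅
  cell(2,8) cbacacb: ∅
  cell(3,9) bacacba: ∅
  cell(4,10) acacbac: ∅
  cell(5,11) cacbaca: ∅
  cell(0,7) aacbacac: ∅
  cell(1,8) acbacacb: ∅
  cell(2,9) cbacacba: ∅
  cell(3,10) bacacbac: ∅
  cell(4,11) acacbaca: {S}
  cell(0,8) aacbacacb: ∅
  cell(1,9) acbacacba: ∅
  cell(2,10) cbacacbac: ∅
  cell(3,11) bacacbaca: {S}
  cell(0,9) aacbacacba: ∅
  cell(1,10) acbacacbac: ∅
  cell(2,11) cbacacbaca: ∅
  cell(0,10) aacbacacbac: ∅
  cell(1,11) acbacacbaca: {S}
  cell(0,11) aacbacacbaca: {S}

S ∈ T[0,11] ⇒ YES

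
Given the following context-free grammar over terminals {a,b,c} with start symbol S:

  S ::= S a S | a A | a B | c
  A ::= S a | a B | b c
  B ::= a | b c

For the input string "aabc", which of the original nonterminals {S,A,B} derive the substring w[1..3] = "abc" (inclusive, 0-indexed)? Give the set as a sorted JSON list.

CNF form of G:
  S -> S X3 | T0 A | T0 B | c
  A -> S T0 | T0 B | T1 T2
  B -> T1 T2 | a
  T0 -> a
  T1 -> b
  T2 -> c
  X3 -> T0 S

CYK table (by increasing span) (cells [i..j] with 1 ≤ i ≤ j ≤ 3 only):
  [1..1]={B,T0}  "a"  orig:{B}
  [2..2]={T1}  "b"  orig:{}
  [3..3]={S,T2}  "c"  orig:{S}
  [1..2]=∅  "ab"
  [2..3]={A,B}  "bc"
  [1..3]={A,S}  "abc"

Original NTs in T[1,3] deriving "abc": ["A", "S"]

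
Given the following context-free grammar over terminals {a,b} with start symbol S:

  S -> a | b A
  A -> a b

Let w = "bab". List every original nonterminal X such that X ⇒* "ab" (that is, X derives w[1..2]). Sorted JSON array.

Convert to CNF:
  S -> T1 A | a
  A -> T0 T1
  T0 -> a
  T1 -> b

Fill CYK table bottom-up, restricted to cells inside w[1..2]:
  [1..1]={S,T0}  "a"  orig:{S}
  [2..2]={T1}  "b"  orig:{}
  [1..2]={A}  "ab"

Original NTs in T[1,2] deriving "ab": ["A"]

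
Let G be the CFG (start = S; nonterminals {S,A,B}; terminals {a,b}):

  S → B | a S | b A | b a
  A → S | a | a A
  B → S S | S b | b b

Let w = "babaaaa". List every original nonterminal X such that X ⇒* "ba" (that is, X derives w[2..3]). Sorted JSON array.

Convert to CNF:
  S -> S S | S T0 | T0 A | T0 T0 | T0 T1 | T1 S
  A -> S S | S T0 | T0 A | T0 T0 | T0 T1 | T1 A | T1 S | a
  B -> S S | S T0 | T0 T0
  T0 -> b
  T1 -> a

CYK table (by increasing span) (cells [i..j] with 2 ≤ i ≤ j ≤ 3 only):
  T[2,2] 'b' = {T0}  orig:{}
  T[3,3] 'a' = {A,T1}  orig:{A}
  T[2,3] 'ba' = {A,S}

Original NTs in T[2,3] deriving "ba": ["A", "S"]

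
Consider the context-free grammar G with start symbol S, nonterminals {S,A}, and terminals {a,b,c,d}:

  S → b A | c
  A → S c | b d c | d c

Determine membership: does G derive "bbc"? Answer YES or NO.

Convert to CNF:
  S -> T1 A | c
  A -> S T0 | T1 X3 | T2 T0
  T0 -> c
  T1 -> b
  T2 -> d
  X3 -> T2 T0

CYK fill:
  T[0,0] 'b' = {T1}  orig:{}
  T[1,1] 'b' = {T1}  orig:{}
  T[2,2] 'c' = {S,T0}  orig:{S}
  T[0,1] 'bb' = ∅
  T[1,2] 'bc' = ∅
  T[0,2] 'bbc' = ∅

S ∉ T[0,2] ⇒ NO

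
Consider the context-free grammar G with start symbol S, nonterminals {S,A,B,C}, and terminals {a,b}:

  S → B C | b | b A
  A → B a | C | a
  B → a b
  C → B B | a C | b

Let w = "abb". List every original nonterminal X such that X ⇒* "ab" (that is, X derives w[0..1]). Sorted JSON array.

Convert to CNF:
  S -> B C | T1 A | b
  A -> B B | B T0 | T0 C | a | b
  B -> T0 T1
  C -> B B | T0 C | b
  T0 -> a
  T1 -> b

CYK table (by increasing span), restricted to cells inside w[0..1]:
  cell(0,0) a: {A,T0}  orig:{A}
  cell(1,1) b: {A,C,S,T1}  orig:{A,C,S}
  cell(0,1) ab: {A,B,C}

Original NTs in T[0,1] deriving "ab": ["A", "B", "C"]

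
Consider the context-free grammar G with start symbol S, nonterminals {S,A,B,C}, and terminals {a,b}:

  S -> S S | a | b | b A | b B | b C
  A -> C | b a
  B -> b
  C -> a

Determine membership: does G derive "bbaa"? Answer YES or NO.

Convert to CNF:
  S -> S S | T0 A | T0 B | T0 C | a | b
  A -> T0 T1 | a
  B -> b
  C -> a
  T0 -> b
  T1 -> a

CYK table (by increasing span):
  cell(0,0) b: {B,S,T0}  orig:{B,S}
  cell(1,1) b: {B,S,T0}  orig:{B,S}
  cell(2,2) a: {A,C,S,T1}  orig:{A,C,S}
  cell(3,3) a: {A,C,S,T1}  orig:{A,C,S}
  cell(0,1) bb: {S}
  cell(1,2) ba: {A,S}
  cell(2,3) aa: {S}
  cell(0,2) bba: {S}
  cell(1,3) baa: {S}
  cell(0,3) bbaa: {S}

S ∈ T[0,3] ⇒ YES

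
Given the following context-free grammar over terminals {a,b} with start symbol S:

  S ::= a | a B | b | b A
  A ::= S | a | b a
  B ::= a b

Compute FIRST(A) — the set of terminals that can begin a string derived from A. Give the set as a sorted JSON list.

FIRST sets, iterate to fixpoint:
iter 1:
  A via A→a: +{a}
  A via A→b a: +{b}
  B via B→a b: +{a}
  S via S→a: +{a}
  S via S→b: +{b}
  FIRST[S]={a,b}  FIRST[A]={a,b}  FIRST[B]={a}
iter 2: done
  FIRST[S]={a,b}  FIRST[A]={a,b}  FIRST[B]={a}

FIRST(A) = ["a", "b"]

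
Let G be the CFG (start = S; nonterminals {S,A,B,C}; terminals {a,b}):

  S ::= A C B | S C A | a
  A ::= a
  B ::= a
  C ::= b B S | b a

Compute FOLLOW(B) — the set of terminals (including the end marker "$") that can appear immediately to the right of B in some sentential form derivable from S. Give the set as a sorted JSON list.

FIRST sets, iterate to fixpoint:
[1]
  A via A→a: +{a}
  B via B→a: +{a}
  C via C→b B S: +{b}
  S via S→A C B: +{a}
  FIRST(S)={a}  FIRST(A)={a}  FIRST(B)={a}  FIRST(C)={b}
[2] (no change)
  FIRST(S)={a}  FIRST(A)={a}  FIRST(B)={a}  FIRST(C)={b}

FOLLOW sets:
FOLLOW(S) := {$}
round 1:
  C→b B S: FOLLOW(B) ⊇ FIRST(S) = {a}; new: +{a}
  S→A C B: FOLLOW(A) ⊇ FIRST(C) = {b}; new: +{b}
  S→A C B: FOLLOW(C) ⊇ FIRST(B) = {a}; new: +{a}
  S→A C B: FOLLOW(B) ⊇ FOLLOW(S) ⊇ {$}; new: +{$}
  S→S C A: FOLLOW(S) ⊇ FIRST(C) = {b}; new: +{b}
  S→S C A: FOLLOW(A) ⊇ FOLLOW(S) ⊇ {$,b}; new: +{$}
  S: {$,b}  A: {$,b}  B: {$,a}  C: {a}
round 2:
  C→b B S: FOLLOW(S) ⊇ FOLLOW(C) ⊇ {a}; new: +{a}
  S→A C B: FOLLOW(B) ⊇ FOLLOW(S) ⊇ {$,a,b}; new: +{b}
  S→S C A: FOLLOW(A) ⊇ FOLLOW(S) ⊇ {$,a,b}; new: +{a}
  S: {$,a,b}  A: {$,a,b}  B: {$,a,b}  C: {a}
round 3: (no change)
  S: {$,a,b}  A: {$,a,b}  B: {$,a,b}  C: {a}

FOLLOW(B) = ["$", "a", "b"]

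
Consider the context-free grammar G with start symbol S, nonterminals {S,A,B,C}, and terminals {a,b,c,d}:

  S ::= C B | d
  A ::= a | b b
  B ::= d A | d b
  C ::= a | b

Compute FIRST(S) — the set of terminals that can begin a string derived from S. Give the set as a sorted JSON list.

Compute FIRST by fixpoint:
pass 1:
  A via A→a: +{a}
  A via A→b b: +{b}
  B via B→d A: +{d}
  C via C→a: +{a}
  C via C→b: +{b}
  S via S→C B: +{a,b}
  S via S→d: +{d}
  S: {a,b,d}  A: {a,b}  B: {d}  C: {a,b}
pass 2: (stable)
  S: {a,b,d}  A: {a,b}  B: {d}  C: {a,b}

FIRST(S) = ["a", "b", "d"]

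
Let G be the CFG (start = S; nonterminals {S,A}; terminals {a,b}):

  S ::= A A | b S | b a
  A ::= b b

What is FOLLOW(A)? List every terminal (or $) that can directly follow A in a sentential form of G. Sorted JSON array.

FIRST sets, iterate to fixpoint:
[1]
  A via A→b b: +{b}
  S via S→A A: +{b}
  S: {b}  A: {b}
[2] (stable)
  S: {b}  A: {b}

FOLLOW iteration:
seed FOLLOW(S) with $
[1]
  S→A A: FOLLOW(A) ⊇ FIRST(A) = {b}; new: +{b}
  S→A A: FOLLOW(A) ⊇ FOLLOW(S) ⊇ {$}; new: +{$}
  FOLLOW[S]={$}  FOLLOW[A]={$,b}
[2] done
  FOLLOW[S]={$}  FOLLOW[A]={$,b}

FOLLOW(A) = ["$", "b"]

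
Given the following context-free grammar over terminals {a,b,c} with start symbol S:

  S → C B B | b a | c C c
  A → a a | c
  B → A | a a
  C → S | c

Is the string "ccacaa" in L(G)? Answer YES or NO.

Convert to CNF:
  S -> C X5 | T1 T0 | T2 X6
  A -> T0 T0 | c
  B -> T0 T0 | c
  C -> C X3 | T1 T0 | T2 X4 | c
  T0 -> a
  T1 -> b
  T2 -> c
  X3 -> B B
  X4 -> C T2
  X5 -> B B
  X6 -> C T2

Fill CYK table bottom-up:
  T[0,0] 'c' = {A,B,C,T2}  orig:{A,B,C}
  T[1,1] 'c' = {A,B,C,T2}  orig:{A,B,C}
  T[2,2] 'a' = {T0}  orig:{}
  T[3,3] 'c' = {A,B,C,T2}  orig:{A,B,C}
  T[4,4] 'a' = {T0}  orig:{}
  T[5,5] 'a' = {T0}  orig:{}
  T[0,1] 'cc' = {X3,X4,X5,X6}  orig:{}
  T[1,2] 'ca' = ∅
  T[2,3] 'ac' = ∅
  T[3,4] 'ca' = ∅
  T[4,5] 'aa' = {A,B}
  T[0,2] 'cca' = ∅
  T[1,3] 'cac' = ∅
  T[2,4] 'aca' = ∅
  T[3,5] 'caa' = {X3,X5}  orig:{}
  T[0,3] 'ccac' = ∅
  T[1,4] 'caca' = ∅
  T[2,5] 'acaa' = ∅
  T[0,4] 'ccaca' = ∅
  T[1,5] 'cacaa' = ∅
  T[0,5] 'ccacaa' = ∅

S ∉ T[0,5] ⇒ NO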